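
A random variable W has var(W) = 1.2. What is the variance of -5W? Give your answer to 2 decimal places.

30.00

var(-5W) = (-5)²·var(W) = 25·1.2 = 30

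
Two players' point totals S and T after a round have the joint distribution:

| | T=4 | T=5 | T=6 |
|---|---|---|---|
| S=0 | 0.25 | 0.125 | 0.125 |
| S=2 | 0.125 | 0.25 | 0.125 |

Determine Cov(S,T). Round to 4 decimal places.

E[S] = 1,  E[T] = 4.875
E[ST] = 5
Cov(S,T) = E[ST] − E[S]E[T] = 5 − (1)(4.875) = 0.125

0.1250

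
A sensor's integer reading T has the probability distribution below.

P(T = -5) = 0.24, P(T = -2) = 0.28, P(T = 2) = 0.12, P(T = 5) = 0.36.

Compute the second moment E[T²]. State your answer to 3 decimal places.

E[T²] = (-5)²(0.24) + (-2)²(0.28) + (2)²(0.12) + (5)²(0.36) = 16.6

16.600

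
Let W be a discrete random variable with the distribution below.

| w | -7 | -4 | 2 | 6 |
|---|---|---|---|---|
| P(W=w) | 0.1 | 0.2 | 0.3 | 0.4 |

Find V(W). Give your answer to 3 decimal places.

21.450

E[W] = (-7)(0.1) + (-4)(0.2) + (2)(0.3) + (6)(0.4) = 1.5
E[W²] = (-7)²(0.1) + (-4)²(0.2) + (2)²(0.3) + (6)²(0.4) = 23.7
V(W) = E[W²] − (E[W])² = 23.7 − (1.5)² = 21.45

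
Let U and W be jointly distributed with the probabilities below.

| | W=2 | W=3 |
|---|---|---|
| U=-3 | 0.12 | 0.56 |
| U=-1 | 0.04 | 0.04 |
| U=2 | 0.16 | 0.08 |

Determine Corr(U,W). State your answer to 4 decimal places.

E[U] = -1.64,  E[W] = 2.68
E[UW] = -4.84
cov(U,W) = E[UW] − E[U]E[W] = -4.84 − (-1.64)(2.68) = -0.4448
var(U) = 4.4704,  var(W) = 0.2176
ρ = -0.4448 / √(4.4704·0.2176) ≈ -0.4510

-0.4510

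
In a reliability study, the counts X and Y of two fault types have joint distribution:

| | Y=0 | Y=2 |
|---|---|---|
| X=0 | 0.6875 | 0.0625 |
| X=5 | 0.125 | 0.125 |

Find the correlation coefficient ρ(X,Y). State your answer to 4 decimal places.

0.4623

E[X] = 1.25,  E[Y] = 0.375
E[XY] = 1.25
Cov(X,Y) = E[XY] − E[X]E[Y] = 1.25 − (1.25)(0.375) = 0.78125
var(X) = 4.6875,  var(Y) = 0.609375
ρ = 0.78125 / √(4.6875·0.609375) ≈ 0.4623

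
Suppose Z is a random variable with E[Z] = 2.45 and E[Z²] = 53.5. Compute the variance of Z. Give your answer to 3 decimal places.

47.498

V(Z) = 53.5 − (2.45)² = 47.4975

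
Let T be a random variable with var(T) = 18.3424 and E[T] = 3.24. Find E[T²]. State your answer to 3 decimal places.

E[T²] = var(T) + (E[T])² = 18.3424 + (3.24)² = 28.84

28.840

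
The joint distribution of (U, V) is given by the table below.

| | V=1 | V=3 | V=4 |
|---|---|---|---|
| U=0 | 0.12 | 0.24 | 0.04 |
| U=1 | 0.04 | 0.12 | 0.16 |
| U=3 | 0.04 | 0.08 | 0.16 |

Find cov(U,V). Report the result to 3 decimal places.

0.366

E[U] = 1.16,  E[V] = 2.96
E[UV] = 3.8
cov(U,V) = E[UV] − E[U]E[V] = 3.8 − (1.16)(2.96) = 0.3664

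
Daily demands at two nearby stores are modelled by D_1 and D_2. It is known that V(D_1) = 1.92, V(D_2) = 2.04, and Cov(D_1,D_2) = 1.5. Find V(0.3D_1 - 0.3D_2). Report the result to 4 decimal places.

0.0864

V(0.3D_1 - 0.3D_2) = (0.3)²·V(D_1) + (-0.3)²·V(D_2) + 2·(0.3)·(-0.3)·Cov(D_1,D_2)
= 0.09·1.92 + 0.09·2.04 + -0.18·1.5 = 0.0864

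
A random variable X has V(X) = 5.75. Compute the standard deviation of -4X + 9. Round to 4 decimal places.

9.5917

V(-4X + 9) = (-4)²·5.75 = 92
sd(-4X + 9) = √92 ≈ 9.5917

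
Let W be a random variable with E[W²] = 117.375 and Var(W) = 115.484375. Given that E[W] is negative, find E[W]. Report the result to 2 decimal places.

(E[W])² = E[W²] − Var(W) = 117.375 − 115.484375 = 1.890625
E[W] = −√1.890625 = -1.375

-1.38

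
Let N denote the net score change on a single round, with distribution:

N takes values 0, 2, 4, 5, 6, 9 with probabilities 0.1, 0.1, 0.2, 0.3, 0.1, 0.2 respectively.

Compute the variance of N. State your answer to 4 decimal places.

E[N] = (0)(0.1) + (2)(0.1) + (4)(0.2) + (5)(0.3) + (6)(0.1) + (9)(0.2) = 4.9
E[N²] = (0)²(0.1) + (2)²(0.1) + (4)²(0.2) + (5)²(0.3) + (6)²(0.1) + (9)²(0.2) = 30.9
Var(N) = E[N²] − (E[N])² = 30.9 − (4.9)² = 6.89

6.8900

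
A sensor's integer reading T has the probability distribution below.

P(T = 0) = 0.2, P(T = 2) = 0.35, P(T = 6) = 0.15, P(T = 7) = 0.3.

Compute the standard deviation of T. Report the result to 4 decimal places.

E[T] = (0)(0.2) + (2)(0.35) + (6)(0.15) + (7)(0.3) = 3.7
E[T²] = (0)²(0.2) + (2)²(0.35) + (6)²(0.15) + (7)²(0.3) = 21.5
var(T) = E[T²] − (E[T])² = 21.5 − (3.7)² = 7.81
SD(T) = √7.81 ≈ 2.7946

2.7946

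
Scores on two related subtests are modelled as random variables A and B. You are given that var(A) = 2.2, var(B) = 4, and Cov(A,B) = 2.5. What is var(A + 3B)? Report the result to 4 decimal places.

var(A + 3B) = (1)²·var(A) + (3)²·var(B) + 2·(1)·(3)·Cov(A,B)
= 1·2.2 + 9·4 + 6·2.5 = 53.2

53.2000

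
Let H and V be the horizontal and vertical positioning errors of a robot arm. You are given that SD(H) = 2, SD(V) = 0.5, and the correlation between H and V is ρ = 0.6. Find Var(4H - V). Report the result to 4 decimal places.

59.4500

Var(H) = (2)² = 4;  Var(V) = (0.5)² = 0.25
Cov(H,V) = ρ·SD(H)·SD(V) = 0.6·2·0.5 = 0.6
Var(4H - V) = (4)²·Var(H) + (-1)²·Var(V) + 2·(4)·(-1)·Cov(H,V)
= 16·4 + 1·0.25 + -8·0.6 = 59.45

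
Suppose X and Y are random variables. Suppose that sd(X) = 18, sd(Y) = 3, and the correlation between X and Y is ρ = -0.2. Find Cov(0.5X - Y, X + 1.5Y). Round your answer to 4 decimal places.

Var(X) = (18)² = 324;  Var(Y) = (3)² = 9
Cov(X,Y) = ρ·sd(X)·sd(Y) = -0.2·18·3 = -10.8
Cov(0.5X - Y, X + 1.5Y) = (0.5)(1)Var(X) + (-1)(1.5)Var(Y) + [(0.5)(1.5) + (-1)(1)]Cov(X,Y)
= 0.5·324 + -1.5·9 + -0.25·-10.8 = 151.2

151.2000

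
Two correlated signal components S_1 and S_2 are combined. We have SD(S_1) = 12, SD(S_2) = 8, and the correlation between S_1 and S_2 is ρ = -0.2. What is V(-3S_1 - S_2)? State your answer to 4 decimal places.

V(S_1) = (12)² = 144;  V(S_2) = (8)² = 64
cov(S_1,S_2) = ρ·SD(S_1)·SD(S_2) = -0.2·12·8 = -19.2
V(-3S_1 - S_2) = (-3)²·V(S_1) + (-1)²·V(S_2) + 2·(-3)·(-1)·cov(S_1,S_2)
= 9·144 + 1·64 + 6·-19.2 = 1244.8

1244.8000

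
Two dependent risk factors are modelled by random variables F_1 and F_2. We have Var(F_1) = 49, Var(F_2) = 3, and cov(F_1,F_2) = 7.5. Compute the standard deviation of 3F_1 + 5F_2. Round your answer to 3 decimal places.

Var(3F_1 + 5F_2) = (3)²·Var(F_1) + (5)²·Var(F_2) + 2·(3)·(5)·cov(F_1,F_2)
= 9·49 + 25·3 + 30·7.5 = 741
sd(3F_1 + 5F_2) = √741 ≈ 27.221

27.221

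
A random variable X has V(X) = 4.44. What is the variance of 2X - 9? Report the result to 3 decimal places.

17.760

V(2X - 9) = (2)²·V(X) = 4·4.44 = 17.76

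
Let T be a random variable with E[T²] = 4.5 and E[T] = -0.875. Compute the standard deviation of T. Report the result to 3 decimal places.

Var(T) = 4.5 − (-0.875)² = 3.734375
sd(T) = √3.734375 ≈ 1.932

1.932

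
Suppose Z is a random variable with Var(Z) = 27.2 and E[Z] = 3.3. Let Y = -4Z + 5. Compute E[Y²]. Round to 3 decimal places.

502.440

E[-4Z + 5] = -4·3.3 + 5 = -8.2
Var(-4Z + 5) = (-4)²·27.2 = 435.2
E[Y²] = Var(Y) + (E[Y])² = 435.2 + (-8.2)² = 502.44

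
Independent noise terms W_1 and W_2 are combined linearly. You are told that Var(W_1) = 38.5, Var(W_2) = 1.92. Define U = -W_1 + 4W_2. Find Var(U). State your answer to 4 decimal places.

69.2200

By independence, Var(U) = (-1)²Var(W_1) + (4)²Var(W_2)
= (-1)²·38.5 + (4)²·1.92 = 69.22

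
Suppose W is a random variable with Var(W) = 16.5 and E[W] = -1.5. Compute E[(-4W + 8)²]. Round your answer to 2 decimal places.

460.00

E[-4W + 8] = -4·-1.5 + 8 = 14
Var(-4W + 8) = (-4)²·16.5 = 264
E[(-4W + 8)²] = Var((-4W + 8)) + (E[(-4W + 8)])² = 264 + (14)² = 460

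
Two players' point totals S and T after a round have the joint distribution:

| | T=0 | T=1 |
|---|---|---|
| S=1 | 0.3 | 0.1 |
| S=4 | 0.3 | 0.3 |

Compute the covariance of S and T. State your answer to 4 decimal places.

0.1800

E[S] = 2.8,  E[T] = 0.4
E[ST] = 1.3
Cov(S,T) = E[ST] − E[S]E[T] = 1.3 − (2.8)(0.4) = 0.18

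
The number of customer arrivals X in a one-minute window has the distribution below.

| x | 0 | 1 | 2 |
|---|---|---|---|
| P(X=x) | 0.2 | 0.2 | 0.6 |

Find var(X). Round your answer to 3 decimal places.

E[X] = (0)(0.2) + (1)(0.2) + (2)(0.6) = 1.4
E[X²] = (0)²(0.2) + (1)²(0.2) + (2)²(0.6) = 2.6
var(X) = E[X²] − (E[X])² = 2.6 − (1.4)² = 0.64

0.640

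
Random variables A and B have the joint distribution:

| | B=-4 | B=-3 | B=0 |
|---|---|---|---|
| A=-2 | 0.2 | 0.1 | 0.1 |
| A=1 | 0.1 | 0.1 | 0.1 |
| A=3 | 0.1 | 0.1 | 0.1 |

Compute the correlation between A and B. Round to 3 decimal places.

E[A] = 0.4,  E[B] = -2.5
E[AB] = -0.6
Cov(A,B) = E[AB] − E[A]E[B] = -0.6 − (0.4)(-2.5) = 0.4
Var(A) = 4.44,  Var(B) = 2.85
ρ = 0.4 / √(4.44·2.85) ≈ 0.112

0.112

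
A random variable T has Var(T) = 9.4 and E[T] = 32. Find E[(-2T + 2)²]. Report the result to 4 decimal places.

3881.6000

E[-2T + 2] = -2·32 + 2 = -62
Var(-2T + 2) = (-2)²·9.4 = 37.6
E[(-2T + 2)²] = Var((-2T + 2)) + (E[(-2T + 2)])² = 37.6 + (-62)² = 3881.6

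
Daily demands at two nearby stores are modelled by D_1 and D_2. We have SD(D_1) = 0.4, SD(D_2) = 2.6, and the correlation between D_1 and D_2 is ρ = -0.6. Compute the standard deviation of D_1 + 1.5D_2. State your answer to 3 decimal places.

var(D_1) = (0.4)² = 0.16;  var(D_2) = (2.6)² = 6.76
Cov(D_1,D_2) = ρ·SD(D_1)·SD(D_2) = -0.6·0.4·2.6 = -0.624
var(D_1 + 1.5D_2) = (1)²·var(D_1) + (1.5)²·var(D_2) + 2·(1)·(1.5)·Cov(D_1,D_2)
= 1·0.16 + 2.25·6.76 + 3·-0.624 = 13.498
SD(D_1 + 1.5D_2) = √13.498 ≈ 3.674

3.674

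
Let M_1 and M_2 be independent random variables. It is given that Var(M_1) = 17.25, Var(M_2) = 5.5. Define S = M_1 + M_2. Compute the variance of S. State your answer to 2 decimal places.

22.75

By independence, Var(S) = (1)²Var(M_1) + (1)²Var(M_2)
= (1)²·17.25 + (1)²·5.5 = 22.75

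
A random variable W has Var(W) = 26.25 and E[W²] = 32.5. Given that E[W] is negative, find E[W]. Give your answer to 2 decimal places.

(E[W])² = E[W²] − Var(W) = 32.5 − 26.25 = 6.25
E[W] = −√6.25 = -2.5

-2.50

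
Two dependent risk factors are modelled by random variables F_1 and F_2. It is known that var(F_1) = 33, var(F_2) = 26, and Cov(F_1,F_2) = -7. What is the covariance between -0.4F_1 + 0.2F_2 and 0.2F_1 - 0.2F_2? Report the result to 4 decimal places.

-4.5200

Cov(-0.4F_1 + 0.2F_2, 0.2F_1 - 0.2F_2) = (-0.4)(0.2)var(F_1) + (0.2)(-0.2)var(F_2) + [(-0.4)(-0.2) + (0.2)(0.2)]Cov(F_1,F_2)
= -0.08·33 + -0.04·26 + 0.12·-7 = -4.52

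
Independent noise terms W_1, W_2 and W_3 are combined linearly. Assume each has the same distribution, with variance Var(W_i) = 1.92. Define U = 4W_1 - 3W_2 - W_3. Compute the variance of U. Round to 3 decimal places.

49.920

By independence, Var(U) = (4)²Var(W_1) + (-3)²Var(W_2) + (-1)²Var(W_3)
= (4)²·1.92 + (-3)²·1.92 + (-1)²·1.92 = 49.92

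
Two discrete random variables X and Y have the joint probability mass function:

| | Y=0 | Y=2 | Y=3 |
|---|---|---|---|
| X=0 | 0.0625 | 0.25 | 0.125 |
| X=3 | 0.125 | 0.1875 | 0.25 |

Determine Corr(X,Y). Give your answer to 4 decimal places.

E[X] = 1.6875,  E[Y] = 2
E[XY] = 3.375
Cov(X,Y) = E[XY] − E[X]E[Y] = 3.375 − (1.6875)(2) = 0
V(X) = 2.21484375,  V(Y) = 1.125
ρ = 0 / √(2.21484375·1.125) ≈ 0.0000

0.0000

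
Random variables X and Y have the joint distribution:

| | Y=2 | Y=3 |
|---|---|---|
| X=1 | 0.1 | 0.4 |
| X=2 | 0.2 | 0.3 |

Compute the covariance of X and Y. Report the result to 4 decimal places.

-0.0500

E[X] = 1.5,  E[Y] = 2.7
E[XY] = 4
cov(X,Y) = E[XY] − E[X]E[Y] = 4 − (1.5)(2.7) = -0.05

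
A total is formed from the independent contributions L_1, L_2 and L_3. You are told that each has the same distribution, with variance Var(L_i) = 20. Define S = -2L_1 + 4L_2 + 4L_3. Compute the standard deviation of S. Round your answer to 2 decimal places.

By independence, Var(S) = (-2)²Var(L_1) + (4)²Var(L_2) + (4)²Var(L_3)
= (-2)²·20 + (4)²·20 + (4)²·20 = 720
σ(S) = √720 ≈ 26.83

26.83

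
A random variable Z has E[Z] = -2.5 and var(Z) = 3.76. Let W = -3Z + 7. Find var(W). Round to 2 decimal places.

33.84

var(-3Z + 7) = (-3)²·var(Z) = 9·3.76 = 33.84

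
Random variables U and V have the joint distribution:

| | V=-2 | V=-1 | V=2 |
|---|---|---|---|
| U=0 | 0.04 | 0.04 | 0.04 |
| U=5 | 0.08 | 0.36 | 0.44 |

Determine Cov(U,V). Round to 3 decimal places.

E[U] = 4.4,  E[V] = 0.32
E[UV] = 1.8
Cov(U,V) = E[UV] − E[U]E[V] = 1.8 − (4.4)(0.32) = 0.392

0.392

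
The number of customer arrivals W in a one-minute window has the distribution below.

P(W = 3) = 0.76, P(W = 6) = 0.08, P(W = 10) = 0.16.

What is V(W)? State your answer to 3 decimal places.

6.710

E[W] = (3)(0.76) + (6)(0.08) + (10)(0.16) = 4.36
E[W²] = (3)²(0.76) + (6)²(0.08) + (10)²(0.16) = 25.72
V(W) = E[W²] − (E[W])² = 25.72 − (4.36)² = 6.7104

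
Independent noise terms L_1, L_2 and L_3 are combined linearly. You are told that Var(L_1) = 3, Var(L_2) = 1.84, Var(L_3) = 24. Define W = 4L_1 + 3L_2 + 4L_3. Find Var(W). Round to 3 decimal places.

By independence, Var(W) = (4)²Var(L_1) + (3)²Var(L_2) + (4)²Var(L_3)
= (4)²·3 + (3)²·1.84 + (4)²·24 = 448.56

448.560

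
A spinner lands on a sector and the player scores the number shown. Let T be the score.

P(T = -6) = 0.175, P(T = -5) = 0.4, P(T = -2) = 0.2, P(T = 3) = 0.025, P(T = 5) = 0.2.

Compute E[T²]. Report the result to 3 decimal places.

22.325

E[T²] = (-6)²(0.175) + (-5)²(0.4) + (-2)²(0.2) + (3)²(0.025) + (5)²(0.2) = 22.325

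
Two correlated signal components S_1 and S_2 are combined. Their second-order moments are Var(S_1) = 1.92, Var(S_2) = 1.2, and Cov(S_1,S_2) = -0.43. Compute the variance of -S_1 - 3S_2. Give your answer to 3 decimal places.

Var(-S_1 - 3S_2) = (-1)²·Var(S_1) + (-3)²·Var(S_2) + 2·(-1)·(-3)·Cov(S_1,S_2)
= 1·1.92 + 9·1.2 + 6·-0.43 = 10.14

10.140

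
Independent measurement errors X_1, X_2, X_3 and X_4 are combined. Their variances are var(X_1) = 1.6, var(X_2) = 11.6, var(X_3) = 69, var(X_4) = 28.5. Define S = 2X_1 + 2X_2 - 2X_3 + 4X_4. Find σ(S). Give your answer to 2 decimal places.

28.01

By independence, var(S) = (2)²var(X_1) + (2)²var(X_2) + (-2)²var(X_3) + (4)²var(X_4)
= (2)²·1.6 + (2)²·11.6 + (-2)²·69 + (4)²·28.5 = 784.8
σ(S) = √784.8 ≈ 28.01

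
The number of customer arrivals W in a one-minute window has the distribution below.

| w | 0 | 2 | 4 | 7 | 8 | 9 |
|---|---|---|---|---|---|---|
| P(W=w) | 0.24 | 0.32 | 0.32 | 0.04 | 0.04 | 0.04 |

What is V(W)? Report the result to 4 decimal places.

5.8656

E[W] = (0)(0.24) + (2)(0.32) + (4)(0.32) + (7)(0.04) + (8)(0.04) + (9)(0.04) = 2.88
E[W²] = (0)²(0.24) + (2)²(0.32) + (4)²(0.32) + (7)²(0.04) + (8)²(0.04) + (9)²(0.04) = 14.16
V(W) = E[W²] − (E[W])² = 14.16 − (2.88)² = 5.8656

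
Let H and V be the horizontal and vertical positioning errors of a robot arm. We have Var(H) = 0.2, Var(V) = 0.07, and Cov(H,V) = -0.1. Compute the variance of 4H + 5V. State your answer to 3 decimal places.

0.950

Var(4H + 5V) = (4)²·Var(H) + (5)²·Var(V) + 2·(4)·(5)·Cov(H,V)
= 16·0.2 + 25·0.07 + 40·-0.1 = 0.95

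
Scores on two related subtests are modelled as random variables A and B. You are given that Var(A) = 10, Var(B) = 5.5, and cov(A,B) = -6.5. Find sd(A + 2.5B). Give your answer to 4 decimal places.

Var(A + 2.5B) = (1)²·Var(A) + (2.5)²·Var(B) + 2·(1)·(2.5)·cov(A,B)
= 1·10 + 6.25·5.5 + 5·-6.5 = 11.875
sd(A + 2.5B) = √11.875 ≈ 3.4460

3.4460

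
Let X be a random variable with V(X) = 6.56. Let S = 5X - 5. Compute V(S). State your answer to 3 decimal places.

V(5X - 5) = (5)²·V(X) = 25·6.56 = 164

164.000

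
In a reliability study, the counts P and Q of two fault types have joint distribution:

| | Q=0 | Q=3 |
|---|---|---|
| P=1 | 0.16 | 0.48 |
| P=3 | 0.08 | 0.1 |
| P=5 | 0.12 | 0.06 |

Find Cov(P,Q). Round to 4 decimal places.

-0.7536

E[P] = 2.08,  E[Q] = 1.92
E[PQ] = 3.24
Cov(P,Q) = E[PQ] − E[P]E[Q] = 3.24 − (2.08)(1.92) = -0.7536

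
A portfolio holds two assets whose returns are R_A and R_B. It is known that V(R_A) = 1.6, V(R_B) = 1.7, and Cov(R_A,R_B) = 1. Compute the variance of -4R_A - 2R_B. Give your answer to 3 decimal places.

48.400

V(-4R_A - 2R_B) = (-4)²·V(R_A) + (-2)²·V(R_B) + 2·(-4)·(-2)·Cov(R_A,R_B)
= 16·1.6 + 4·1.7 + 16·1 = 48.4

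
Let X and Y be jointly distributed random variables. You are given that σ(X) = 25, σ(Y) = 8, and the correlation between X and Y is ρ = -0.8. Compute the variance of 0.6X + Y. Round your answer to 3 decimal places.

97.000

V(X) = (25)² = 625;  V(Y) = (8)² = 64
Cov(X,Y) = ρ·σ(X)·σ(Y) = -0.8·25·8 = -160
V(0.6X + Y) = (0.6)²·V(X) + (1)²·V(Y) + 2·(0.6)·(1)·Cov(X,Y)
= 0.36·625 + 1·64 + 1.2·-160 = 97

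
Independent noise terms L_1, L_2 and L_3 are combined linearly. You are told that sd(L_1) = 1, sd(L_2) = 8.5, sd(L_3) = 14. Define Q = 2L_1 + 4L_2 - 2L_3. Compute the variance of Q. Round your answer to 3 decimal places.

Var(L_1) = 1, Var(L_2) = 72.25, Var(L_3) = 196
By independence, Var(Q) = (2)²Var(L_1) + (4)²Var(L_2) + (-2)²Var(L_3)
= (2)²·1 + (4)²·72.25 + (-2)²·196 = 1944

1944.000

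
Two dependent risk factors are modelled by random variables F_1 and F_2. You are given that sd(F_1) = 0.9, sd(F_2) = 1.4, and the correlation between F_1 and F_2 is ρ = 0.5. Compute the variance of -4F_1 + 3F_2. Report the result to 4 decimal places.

V(F_1) = (0.9)² = 0.81;  V(F_2) = (1.4)² = 1.96
cov(F_1,F_2) = ρ·sd(F_1)·sd(F_2) = 0.5·0.9·1.4 = 0.63
V(-4F_1 + 3F_2) = (-4)²·V(F_1) + (3)²·V(F_2) + 2·(-4)·(3)·cov(F_1,F_2)
= 16·0.81 + 9·1.96 + -24·0.63 = 15.48

15.4800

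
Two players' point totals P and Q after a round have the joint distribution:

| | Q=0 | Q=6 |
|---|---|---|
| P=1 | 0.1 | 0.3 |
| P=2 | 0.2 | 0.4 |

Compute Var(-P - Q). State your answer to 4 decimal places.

7.5600

E[P] = 1.6,  E[Q] = 4.2,  E[PQ] = 6.6
Var(P) = 2.8 − (1.6)² = 0.24;  Var(Q) = 25.2 − (4.2)² = 7.56
cov(P,Q) = 6.6 − (1.6)(4.2) = -0.12
Var(-P - Q) = (-1)²·0.24 + (-1)²·7.56 + 2·(-1)·(-1)·-0.12 = 7.56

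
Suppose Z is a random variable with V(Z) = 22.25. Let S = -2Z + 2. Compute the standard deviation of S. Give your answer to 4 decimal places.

V(-2Z + 2) = (-2)²·22.25 = 89
SD(S) = √89 ≈ 9.4340

9.4340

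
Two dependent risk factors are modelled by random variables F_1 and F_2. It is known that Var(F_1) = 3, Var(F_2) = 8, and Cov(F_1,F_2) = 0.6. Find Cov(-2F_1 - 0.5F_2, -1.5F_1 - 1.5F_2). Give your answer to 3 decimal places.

17.250

Cov(-2F_1 - 0.5F_2, -1.5F_1 - 1.5F_2) = (-2)(-1.5)Var(F_1) + (-0.5)(-1.5)Var(F_2) + [(-2)(-1.5) + (-0.5)(-1.5)]Cov(F_1,F_2)
= 3·3 + 0.75·8 + 3.75·0.6 = 17.25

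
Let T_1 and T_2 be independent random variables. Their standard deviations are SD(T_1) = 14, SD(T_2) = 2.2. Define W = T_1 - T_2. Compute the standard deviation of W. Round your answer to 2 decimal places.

Var(T_1) = 196, Var(T_2) = 4.84
By independence, Var(W) = (1)²Var(T_1) + (-1)²Var(T_2)
= (1)²·196 + (-1)²·4.84 = 200.84
SD(W) = √200.84 ≈ 14.17

14.17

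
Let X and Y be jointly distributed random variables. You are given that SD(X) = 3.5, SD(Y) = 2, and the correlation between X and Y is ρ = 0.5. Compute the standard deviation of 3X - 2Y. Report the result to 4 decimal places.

var(X) = (3.5)² = 12.25;  var(Y) = (2)² = 4
cov(X,Y) = ρ·SD(X)·SD(Y) = 0.5·3.5·2 = 3.5
var(3X - 2Y) = (3)²·var(X) + (-2)²·var(Y) + 2·(3)·(-2)·cov(X,Y)
= 9·12.25 + 4·4 + -12·3.5 = 84.25
SD(3X - 2Y) = √84.25 ≈ 9.1788

9.1788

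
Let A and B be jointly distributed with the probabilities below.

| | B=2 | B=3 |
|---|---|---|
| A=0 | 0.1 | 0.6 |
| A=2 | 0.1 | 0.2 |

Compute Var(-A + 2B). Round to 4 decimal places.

E[A] = 0.6,  E[B] = 2.8,  E[AB] = 1.6
Var(A) = 1.2 − (0.6)² = 0.84;  Var(B) = 8 − (2.8)² = 0.16
cov(A,B) = 1.6 − (0.6)(2.8) = -0.08
Var(-A + 2B) = (-1)²·0.84 + (2)²·0.16 + 2·(-1)·(2)·-0.08 = 1.8

1.8000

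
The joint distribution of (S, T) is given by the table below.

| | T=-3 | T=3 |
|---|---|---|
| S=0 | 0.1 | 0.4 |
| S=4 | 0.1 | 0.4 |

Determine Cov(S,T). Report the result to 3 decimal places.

E[S] = 2,  E[T] = 1.8
E[ST] = 3.6
Cov(S,T) = E[ST] − E[S]E[T] = 3.6 − (2)(1.8) = 0

0.000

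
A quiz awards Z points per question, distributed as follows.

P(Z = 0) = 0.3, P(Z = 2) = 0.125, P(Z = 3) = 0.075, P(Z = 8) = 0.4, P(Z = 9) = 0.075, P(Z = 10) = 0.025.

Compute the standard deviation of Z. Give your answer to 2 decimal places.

E[Z] = (0)(0.3) + (2)(0.125) + (3)(0.075) + (8)(0.4) + (9)(0.075) + (10)(0.025) = 4.6
E[Z²] = (0)²(0.3) + (2)²(0.125) + (3)²(0.075) + (8)²(0.4) + (9)²(0.075) + (10)²(0.025) = 35.35
Var(Z) = E[Z²] − (E[Z])² = 35.35 − (4.6)² = 14.19
σ(Z) = √14.19 ≈ 3.77

3.77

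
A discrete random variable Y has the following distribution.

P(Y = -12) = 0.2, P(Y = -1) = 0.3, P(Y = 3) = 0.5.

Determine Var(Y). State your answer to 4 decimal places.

32.1600

E[Y] = (-12)(0.2) + (-1)(0.3) + (3)(0.5) = -1.2
E[Y²] = (-12)²(0.2) + (-1)²(0.3) + (3)²(0.5) = 33.6
Var(Y) = E[Y²] − (E[Y])² = 33.6 − (-1.2)² = 32.16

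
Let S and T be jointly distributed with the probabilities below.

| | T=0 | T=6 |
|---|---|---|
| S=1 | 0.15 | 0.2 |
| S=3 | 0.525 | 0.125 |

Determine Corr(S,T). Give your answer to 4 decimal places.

E[S] = 2.3,  E[T] = 1.95
E[ST] = 3.45
Cov(S,T) = E[ST] − E[S]E[T] = 3.45 − (2.3)(1.95) = -1.035
V(S) = 0.91,  V(T) = 7.8975
ρ = -1.035 / √(0.91·7.8975) ≈ -0.3861

-0.3861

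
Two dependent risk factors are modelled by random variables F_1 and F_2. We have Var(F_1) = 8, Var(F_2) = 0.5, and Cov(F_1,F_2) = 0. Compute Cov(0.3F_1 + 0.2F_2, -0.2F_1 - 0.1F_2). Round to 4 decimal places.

-0.4900

Cov(0.3F_1 + 0.2F_2, -0.2F_1 - 0.1F_2) = (0.3)(-0.2)Var(F_1) + (0.2)(-0.1)Var(F_2) + [(0.3)(-0.1) + (0.2)(-0.2)]Cov(F_1,F_2)
= -0.06·8 + -0.02·0.5 + -0.07·0 = -0.49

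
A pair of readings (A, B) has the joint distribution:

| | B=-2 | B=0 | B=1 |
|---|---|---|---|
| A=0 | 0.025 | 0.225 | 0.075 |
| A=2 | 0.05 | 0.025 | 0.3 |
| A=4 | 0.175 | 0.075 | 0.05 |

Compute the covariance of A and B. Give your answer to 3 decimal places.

E[A] = 1.95,  E[B] = -0.075
E[AB] = -0.8
cov(A,B) = E[AB] − E[A]E[B] = -0.8 − (1.95)(-0.075) = -0.65375

-0.654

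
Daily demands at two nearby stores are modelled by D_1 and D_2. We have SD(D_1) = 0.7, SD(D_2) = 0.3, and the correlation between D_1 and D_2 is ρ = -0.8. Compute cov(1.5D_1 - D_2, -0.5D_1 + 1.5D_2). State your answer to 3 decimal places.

-0.965

V(D_1) = (0.7)² = 0.49;  V(D_2) = (0.3)² = 0.09
cov(D_1,D_2) = ρ·SD(D_1)·SD(D_2) = -0.8·0.7·0.3 = -0.168
cov(1.5D_1 - D_2, -0.5D_1 + 1.5D_2) = (1.5)(-0.5)V(D_1) + (-1)(1.5)V(D_2) + [(1.5)(1.5) + (-1)(-0.5)]cov(D_1,D_2)
= -0.75·0.49 + -1.5·0.09 + 2.75·-0.168 = -0.9645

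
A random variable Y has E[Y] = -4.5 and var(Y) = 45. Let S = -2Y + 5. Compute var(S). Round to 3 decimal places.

var(-2Y + 5) = (-2)²·var(Y) = 4·45 = 180

180.000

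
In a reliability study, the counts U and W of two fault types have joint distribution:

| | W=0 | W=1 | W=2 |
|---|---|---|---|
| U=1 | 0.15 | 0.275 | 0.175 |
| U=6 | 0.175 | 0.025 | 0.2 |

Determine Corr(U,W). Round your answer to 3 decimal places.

0.012

E[U] = 3,  E[W] = 1.05
E[UW] = 3.175
Cov(U,W) = E[UW] − E[U]E[W] = 3.175 − (3)(1.05) = 0.025
Var(U) = 6,  Var(W) = 0.6975
ρ = 0.025 / √(6·0.6975) ≈ 0.012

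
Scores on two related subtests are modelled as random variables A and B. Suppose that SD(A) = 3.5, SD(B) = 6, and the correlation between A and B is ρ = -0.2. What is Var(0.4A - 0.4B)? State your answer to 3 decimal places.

9.064

Var(A) = (3.5)² = 12.25;  Var(B) = (6)² = 36
Cov(A,B) = ρ·SD(A)·SD(B) = -0.2·3.5·6 = -4.2
Var(0.4A - 0.4B) = (0.4)²·Var(A) + (-0.4)²·Var(B) + 2·(0.4)·(-0.4)·Cov(A,B)
= 0.16·12.25 + 0.16·36 + -0.32·-4.2 = 9.064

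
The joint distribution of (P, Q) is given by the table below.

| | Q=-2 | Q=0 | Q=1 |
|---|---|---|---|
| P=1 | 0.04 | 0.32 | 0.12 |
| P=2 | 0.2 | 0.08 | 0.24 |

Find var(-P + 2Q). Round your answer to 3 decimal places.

E[P] = 1.52,  E[Q] = -0.12,  E[PQ] = -0.28
var(P) = 2.56 − (1.52)² = 0.2496;  var(Q) = 1.32 − (-0.12)² = 1.3056
cov(P,Q) = -0.28 − (1.52)(-0.12) = -0.0976
var(-P + 2Q) = (-1)²·0.2496 + (2)²·1.3056 + 2·(-1)·(2)·-0.0976 = 5.8624

5.862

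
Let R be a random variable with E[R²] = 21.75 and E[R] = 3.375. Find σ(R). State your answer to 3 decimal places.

V(R) = 21.75 − (3.375)² = 10.359375
σ(R) = √10.359375 ≈ 3.219

3.219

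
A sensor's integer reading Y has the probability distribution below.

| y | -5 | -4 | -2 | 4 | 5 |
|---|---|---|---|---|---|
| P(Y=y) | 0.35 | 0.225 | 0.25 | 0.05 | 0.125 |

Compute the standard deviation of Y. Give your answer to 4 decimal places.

3.4452

E[Y] = (-5)(0.35) + (-4)(0.225) + (-2)(0.25) + (4)(0.05) + (5)(0.125) = -2.325
E[Y²] = (-5)²(0.35) + (-4)²(0.225) + (-2)²(0.25) + (4)²(0.05) + (5)²(0.125) = 17.275
Var(Y) = E[Y²] − (E[Y])² = 17.275 − (-2.325)² = 11.869375
σ(Y) = √11.869375 ≈ 3.4452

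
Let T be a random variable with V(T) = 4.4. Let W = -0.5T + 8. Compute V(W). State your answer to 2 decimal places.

V(-0.5T + 8) = (-0.5)²·V(T) = 0.25·4.4 = 1.1

1.10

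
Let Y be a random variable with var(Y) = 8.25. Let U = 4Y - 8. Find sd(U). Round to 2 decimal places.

var(4Y - 8) = (4)²·8.25 = 132
sd(U) = √132 ≈ 11.49

11.49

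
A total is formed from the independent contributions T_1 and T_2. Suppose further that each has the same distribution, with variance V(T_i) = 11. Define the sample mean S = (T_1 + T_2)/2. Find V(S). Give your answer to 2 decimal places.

5.50

By independence, V(S) = (0.5)²V(T_1) + (0.5)²V(T_2)
= (0.5)²·11 + (0.5)²·11 = 5.5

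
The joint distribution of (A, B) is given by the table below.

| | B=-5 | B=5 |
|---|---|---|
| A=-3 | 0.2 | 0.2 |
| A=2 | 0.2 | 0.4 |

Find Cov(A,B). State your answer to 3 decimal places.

E[A] = 0,  E[B] = 1
E[AB] = 2
Cov(A,B) = E[AB] − E[A]E[B] = 2 − (0)(1) = 2

2.000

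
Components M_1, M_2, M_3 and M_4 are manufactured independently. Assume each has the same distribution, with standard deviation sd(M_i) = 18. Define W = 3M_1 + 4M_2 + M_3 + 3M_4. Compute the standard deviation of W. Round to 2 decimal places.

106.49

Var(M_i) = (18)² = 324
By independence, Var(W) = (3)²Var(M_1) + (4)²Var(M_2) + (1)²Var(M_3) + (3)²Var(M_4)
= (3)²·324 + (4)²·324 + (1)²·324 + (3)²·324 = 11340
sd(W) = √11340 ≈ 106.49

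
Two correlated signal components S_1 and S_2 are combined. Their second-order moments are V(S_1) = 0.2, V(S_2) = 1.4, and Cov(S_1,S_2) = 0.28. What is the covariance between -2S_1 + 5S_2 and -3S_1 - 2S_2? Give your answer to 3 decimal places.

-15.880

Cov(-2S_1 + 5S_2, -3S_1 - 2S_2) = (-2)(-3)V(S_1) + (5)(-2)V(S_2) + [(-2)(-2) + (5)(-3)]Cov(S_1,S_2)
= 6·0.2 + -10·1.4 + -11·0.28 = -15.88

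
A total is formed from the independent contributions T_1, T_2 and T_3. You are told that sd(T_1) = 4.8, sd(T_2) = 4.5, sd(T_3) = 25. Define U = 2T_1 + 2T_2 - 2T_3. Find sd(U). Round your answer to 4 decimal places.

51.7026

Var(T_1) = 23.04, Var(T_2) = 20.25, Var(T_3) = 625
By independence, Var(U) = (2)²Var(T_1) + (2)²Var(T_2) + (-2)²Var(T_3)
= (2)²·23.04 + (2)²·20.25 + (-2)²·625 = 2673.16
sd(U) = √2673.16 ≈ 51.7026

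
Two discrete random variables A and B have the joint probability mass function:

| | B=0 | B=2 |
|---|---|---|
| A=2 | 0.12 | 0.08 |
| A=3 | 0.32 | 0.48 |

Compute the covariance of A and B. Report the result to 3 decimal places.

E[A] = 2.8,  E[B] = 1.12
E[AB] = 3.2
cov(A,B) = E[AB] − E[A]E[B] = 3.2 − (2.8)(1.12) = 0.064

0.064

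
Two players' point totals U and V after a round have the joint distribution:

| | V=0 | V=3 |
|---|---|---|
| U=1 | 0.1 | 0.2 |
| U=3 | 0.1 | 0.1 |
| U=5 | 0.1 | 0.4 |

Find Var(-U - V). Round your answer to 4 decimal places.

E[U] = 3.4,  E[V] = 2.1,  E[UV] = 7.5
Var(U) = 14.6 − (3.4)² = 3.04;  Var(V) = 6.3 − (2.1)² = 1.89
cov(U,V) = 7.5 − (3.4)(2.1) = 0.36
Var(-U - V) = (-1)²·3.04 + (-1)²·1.89 + 2·(-1)·(-1)·0.36 = 5.65

5.6500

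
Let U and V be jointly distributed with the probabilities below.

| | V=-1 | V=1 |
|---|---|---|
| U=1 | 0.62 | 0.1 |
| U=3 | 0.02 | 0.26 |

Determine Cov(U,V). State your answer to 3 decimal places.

0.637

E[U] = 1.56,  E[V] = -0.28
E[UV] = 0.2
Cov(U,V) = E[UV] − E[U]E[V] = 0.2 − (1.56)(-0.28) = 0.6368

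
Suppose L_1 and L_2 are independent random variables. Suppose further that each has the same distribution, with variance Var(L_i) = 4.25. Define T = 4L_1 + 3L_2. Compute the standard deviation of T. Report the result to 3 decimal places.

By independence, Var(T) = (4)²Var(L_1) + (3)²Var(L_2)
= (4)²·4.25 + (3)²·4.25 = 106.25
SD(T) = √106.25 ≈ 10.308

10.308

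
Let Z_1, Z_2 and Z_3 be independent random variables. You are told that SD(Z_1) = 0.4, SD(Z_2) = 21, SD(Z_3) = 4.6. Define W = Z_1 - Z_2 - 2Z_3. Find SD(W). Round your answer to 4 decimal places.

Var(Z_1) = 0.16, Var(Z_2) = 441, Var(Z_3) = 21.16
By independence, Var(W) = (1)²Var(Z_1) + (-1)²Var(Z_2) + (-2)²Var(Z_3)
= (1)²·0.16 + (-1)²·441 + (-2)²·21.16 = 525.8
SD(W) = √525.8 ≈ 22.9303

22.9303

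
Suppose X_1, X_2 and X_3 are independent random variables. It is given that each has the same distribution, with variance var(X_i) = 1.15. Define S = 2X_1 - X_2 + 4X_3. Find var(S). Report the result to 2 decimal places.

24.15

By independence, var(S) = (2)²var(X_1) + (-1)²var(X_2) + (4)²var(X_3)
= (2)²·1.15 + (-1)²·1.15 + (4)²·1.15 = 24.15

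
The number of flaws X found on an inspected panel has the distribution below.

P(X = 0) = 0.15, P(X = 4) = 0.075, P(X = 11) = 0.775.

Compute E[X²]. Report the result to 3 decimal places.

E[X²] = (0)²(0.15) + (4)²(0.075) + (11)²(0.775) = 94.975

94.975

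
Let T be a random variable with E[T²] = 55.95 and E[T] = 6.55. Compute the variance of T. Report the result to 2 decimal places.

var(T) = 55.95 − (6.55)² = 13.0475

13.05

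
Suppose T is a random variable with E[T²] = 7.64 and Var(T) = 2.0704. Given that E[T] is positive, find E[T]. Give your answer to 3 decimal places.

2.360

(E[T])² = E[T²] − Var(T) = 7.64 − 2.0704 = 5.5696
E[T] = √5.5696 = 2.36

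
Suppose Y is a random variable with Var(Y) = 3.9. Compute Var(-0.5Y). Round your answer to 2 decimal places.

0.98

Var(-0.5Y) = (-0.5)²·Var(Y) = 0.25·3.9 = 0.975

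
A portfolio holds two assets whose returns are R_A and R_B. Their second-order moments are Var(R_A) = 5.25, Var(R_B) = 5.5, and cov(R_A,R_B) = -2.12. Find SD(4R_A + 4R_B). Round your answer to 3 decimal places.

Var(4R_A + 4R_B) = (4)²·Var(R_A) + (4)²·Var(R_B) + 2·(4)·(4)·cov(R_A,R_B)
= 16·5.25 + 16·5.5 + 32·-2.12 = 104.16
SD(4R_A + 4R_B) = √104.16 ≈ 10.206

10.206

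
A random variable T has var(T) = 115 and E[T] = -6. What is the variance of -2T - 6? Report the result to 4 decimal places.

var(-2T - 6) = (-2)²·var(T) = 4·115 = 460

460.0000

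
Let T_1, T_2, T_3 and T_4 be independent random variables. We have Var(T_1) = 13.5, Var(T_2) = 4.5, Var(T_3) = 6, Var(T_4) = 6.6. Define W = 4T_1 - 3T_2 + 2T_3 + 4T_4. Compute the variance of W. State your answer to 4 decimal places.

By independence, Var(W) = (4)²Var(T_1) + (-3)²Var(T_2) + (2)²Var(T_3) + (4)²Var(T_4)
= (4)²·13.5 + (-3)²·4.5 + (2)²·6 + (4)²·6.6 = 386.1

386.1000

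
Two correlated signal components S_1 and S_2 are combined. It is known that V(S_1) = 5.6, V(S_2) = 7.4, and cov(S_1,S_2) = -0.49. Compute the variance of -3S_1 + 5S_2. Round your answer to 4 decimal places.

V(-3S_1 + 5S_2) = (-3)²·V(S_1) + (5)²·V(S_2) + 2·(-3)·(5)·cov(S_1,S_2)
= 9·5.6 + 25·7.4 + -30·-0.49 = 250.1

250.1000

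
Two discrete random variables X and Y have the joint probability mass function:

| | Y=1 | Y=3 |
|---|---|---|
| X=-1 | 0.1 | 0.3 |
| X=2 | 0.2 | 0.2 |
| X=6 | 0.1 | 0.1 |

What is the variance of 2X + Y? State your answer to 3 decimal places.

25.440

E[X] = 1.6,  E[Y] = 2.2,  E[XY] = 3
var(X) = 9.2 − (1.6)² = 6.64;  var(Y) = 5.8 − (2.2)² = 0.96
cov(X,Y) = 3 − (1.6)(2.2) = -0.52
var(2X + Y) = (2)²·6.64 + (1)²·0.96 + 2·(2)·(1)·-0.52 = 25.44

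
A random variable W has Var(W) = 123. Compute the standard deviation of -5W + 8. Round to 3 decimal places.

Var(-5W + 8) = (-5)²·123 = 3075
SD(-5W + 8) = √3075 ≈ 55.453

55.453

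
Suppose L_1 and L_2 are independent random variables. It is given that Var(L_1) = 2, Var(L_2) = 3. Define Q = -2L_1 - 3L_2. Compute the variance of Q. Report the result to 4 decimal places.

35.0000

By independence, Var(Q) = (-2)²Var(L_1) + (-3)²Var(L_2)
= (-2)²·2 + (-3)²·3 = 35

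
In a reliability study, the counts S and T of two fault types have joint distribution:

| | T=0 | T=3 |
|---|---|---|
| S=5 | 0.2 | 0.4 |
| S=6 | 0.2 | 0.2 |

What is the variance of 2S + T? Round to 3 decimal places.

2.640

E[S] = 5.4,  E[T] = 1.8,  E[ST] = 9.6
V(S) = 29.4 − (5.4)² = 0.24;  V(T) = 5.4 − (1.8)² = 2.16
Cov(S,T) = 9.6 − (5.4)(1.8) = -0.12
V(2S + T) = (2)²·0.24 + (1)²·2.16 + 2·(2)·(1)·-0.12 = 2.64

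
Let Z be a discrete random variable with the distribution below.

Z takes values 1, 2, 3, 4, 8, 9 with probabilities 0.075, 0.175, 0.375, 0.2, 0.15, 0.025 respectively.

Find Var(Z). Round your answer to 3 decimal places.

E[Z] = (1)(0.075) + (2)(0.175) + (3)(0.375) + (4)(0.2) + (8)(0.15) + (9)(0.025) = 3.775
E[Z²] = (1)²(0.075) + (2)²(0.175) + (3)²(0.375) + (4)²(0.2) + (8)²(0.15) + (9)²(0.025) = 18.975
Var(Z) = E[Z²] − (E[Z])² = 18.975 − (3.775)² = 4.724375

4.724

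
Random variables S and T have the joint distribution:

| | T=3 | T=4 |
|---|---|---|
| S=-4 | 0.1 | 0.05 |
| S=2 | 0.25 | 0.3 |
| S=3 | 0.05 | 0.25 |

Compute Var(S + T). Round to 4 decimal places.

6.2000

E[S] = 1.4,  E[T] = 3.6,  E[ST] = 5.35
Var(S) = 7.3 − (1.4)² = 5.34;  Var(T) = 13.2 − (3.6)² = 0.24
cov(S,T) = 5.35 − (1.4)(3.6) = 0.31
Var(S + T) = (1)²·5.34 + (1)²·0.24 + 2·(1)·(1)·0.31 = 6.2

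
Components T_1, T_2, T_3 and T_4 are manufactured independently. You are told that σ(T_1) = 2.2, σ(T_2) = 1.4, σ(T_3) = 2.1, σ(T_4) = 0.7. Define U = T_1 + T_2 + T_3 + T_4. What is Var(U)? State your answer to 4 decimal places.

Var(T_1) = 4.84, Var(T_2) = 1.96, Var(T_3) = 4.41, Var(T_4) = 0.49
By independence, Var(U) = (1)²Var(T_1) + (1)²Var(T_2) + (1)²Var(T_3) + (1)²Var(T_4)
= (1)²·4.84 + (1)²·1.96 + (1)²·4.41 + (1)²·0.49 = 11.7

11.7000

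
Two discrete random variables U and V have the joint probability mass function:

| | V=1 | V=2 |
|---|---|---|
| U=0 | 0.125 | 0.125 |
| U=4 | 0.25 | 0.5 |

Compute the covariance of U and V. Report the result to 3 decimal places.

E[U] = 3,  E[V] = 1.625
E[UV] = 5
cov(U,V) = E[UV] − E[U]E[V] = 5 − (3)(1.625) = 0.125

0.125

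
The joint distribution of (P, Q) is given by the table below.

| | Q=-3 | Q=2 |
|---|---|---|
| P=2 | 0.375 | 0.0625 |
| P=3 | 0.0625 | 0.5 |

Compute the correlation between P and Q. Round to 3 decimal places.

0.746

E[P] = 2.5625,  E[Q] = -0.1875
E[PQ] = 0.4375
cov(P,Q) = E[PQ] − E[P]E[Q] = 0.4375 − (2.5625)(-0.1875) = 0.91796875
V(P) = 0.24609375,  V(Q) = 6.15234375
ρ = 0.91796875 / √(0.24609375·6.15234375) ≈ 0.746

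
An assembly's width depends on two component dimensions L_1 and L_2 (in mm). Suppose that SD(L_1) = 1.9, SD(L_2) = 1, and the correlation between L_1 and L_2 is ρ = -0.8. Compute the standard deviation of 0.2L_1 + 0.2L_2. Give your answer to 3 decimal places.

0.251

Var(L_1) = (1.9)² = 3.61;  Var(L_2) = (1)² = 1
cov(L_1,L_2) = ρ·SD(L_1)·SD(L_2) = -0.8·1.9·1 = -1.52
Var(0.2L_1 + 0.2L_2) = (0.2)²·Var(L_1) + (0.2)²·Var(L_2) + 2·(0.2)·(0.2)·cov(L_1,L_2)
= 0.04·3.61 + 0.04·1 + 0.08·-1.52 = 0.0628
SD(0.2L_1 + 0.2L_2) = √0.0628 ≈ 0.251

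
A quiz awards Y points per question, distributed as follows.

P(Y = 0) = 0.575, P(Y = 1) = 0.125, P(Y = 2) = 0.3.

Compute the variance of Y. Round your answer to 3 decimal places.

0.799

E[Y] = (0)(0.575) + (1)(0.125) + (2)(0.3) = 0.725
E[Y²] = (0)²(0.575) + (1)²(0.125) + (2)²(0.3) = 1.325
Var(Y) = E[Y²] − (E[Y])² = 1.325 − (0.725)² = 0.799375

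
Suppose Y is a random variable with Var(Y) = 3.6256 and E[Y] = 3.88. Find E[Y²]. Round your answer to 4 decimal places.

E[Y²] = Var(Y) + (E[Y])² = 3.6256 + (3.88)² = 18.68

18.6800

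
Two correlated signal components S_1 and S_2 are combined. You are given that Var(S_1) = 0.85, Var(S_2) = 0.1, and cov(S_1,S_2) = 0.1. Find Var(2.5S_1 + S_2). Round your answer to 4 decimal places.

5.9125

Var(2.5S_1 + S_2) = (2.5)²·Var(S_1) + (1)²·Var(S_2) + 2·(2.5)·(1)·cov(S_1,S_2)
= 6.25·0.85 + 1·0.1 + 5·0.1 = 5.9125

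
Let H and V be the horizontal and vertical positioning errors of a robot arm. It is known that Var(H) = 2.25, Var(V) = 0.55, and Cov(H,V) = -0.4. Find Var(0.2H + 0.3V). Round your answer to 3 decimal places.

Var(0.2H + 0.3V) = (0.2)²·Var(H) + (0.3)²·Var(V) + 2·(0.2)·(0.3)·Cov(H,V)
= 0.04·2.25 + 0.09·0.55 + 0.12·-0.4 = 0.0915

0.092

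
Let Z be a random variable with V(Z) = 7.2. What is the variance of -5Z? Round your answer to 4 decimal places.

180.0000

V(-5Z) = (-5)²·V(Z) = 25·7.2 = 180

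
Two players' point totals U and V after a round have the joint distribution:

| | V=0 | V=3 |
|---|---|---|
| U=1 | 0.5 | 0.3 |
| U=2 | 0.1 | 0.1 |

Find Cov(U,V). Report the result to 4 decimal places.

0.0600

E[U] = 1.2,  E[V] = 1.2
E[UV] = 1.5
Cov(U,V) = E[UV] − E[U]E[V] = 1.5 − (1.2)(1.2) = 0.06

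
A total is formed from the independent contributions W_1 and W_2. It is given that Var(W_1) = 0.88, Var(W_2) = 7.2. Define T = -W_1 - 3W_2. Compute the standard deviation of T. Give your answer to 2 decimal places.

8.10

By independence, Var(T) = (-1)²Var(W_1) + (-3)²Var(W_2)
= (-1)²·0.88 + (-3)²·7.2 = 65.68
SD(T) = √65.68 ≈ 8.10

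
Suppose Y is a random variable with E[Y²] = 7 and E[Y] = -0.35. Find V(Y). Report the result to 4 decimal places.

6.8775

V(Y) = 7 − (-0.35)² = 6.8775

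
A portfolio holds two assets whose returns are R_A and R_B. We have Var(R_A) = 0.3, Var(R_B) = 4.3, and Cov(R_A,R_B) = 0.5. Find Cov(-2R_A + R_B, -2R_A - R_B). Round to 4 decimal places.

-3.1000

Cov(-2R_A + R_B, -2R_A - R_B) = (-2)(-2)Var(R_A) + (1)(-1)Var(R_B) + [(-2)(-1) + (1)(-2)]Cov(R_A,R_B)
= 4·0.3 + -1·4.3 + 0·0.5 = -3.1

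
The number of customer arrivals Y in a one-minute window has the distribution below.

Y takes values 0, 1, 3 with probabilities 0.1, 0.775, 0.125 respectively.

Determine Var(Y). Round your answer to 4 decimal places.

E[Y] = (0)(0.1) + (1)(0.775) + (3)(0.125) = 1.15
E[Y²] = (0)²(0.1) + (1)²(0.775) + (3)²(0.125) = 1.9
Var(Y) = E[Y²] − (E[Y])² = 1.9 − (1.15)² = 0.5775

0.5775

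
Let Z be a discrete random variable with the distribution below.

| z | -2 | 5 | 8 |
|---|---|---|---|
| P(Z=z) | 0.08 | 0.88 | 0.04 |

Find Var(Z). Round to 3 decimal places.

4.086

E[Z] = (-2)(0.08) + (5)(0.88) + (8)(0.04) = 4.56
E[Z²] = (-2)²(0.08) + (5)²(0.88) + (8)²(0.04) = 24.88
Var(Z) = E[Z²] − (E[Z])² = 24.88 − (4.56)² = 4.0864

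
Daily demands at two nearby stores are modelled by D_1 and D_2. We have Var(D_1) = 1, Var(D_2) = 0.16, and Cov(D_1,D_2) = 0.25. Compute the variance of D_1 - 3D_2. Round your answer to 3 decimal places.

Var(D_1 - 3D_2) = (1)²·Var(D_1) + (-3)²·Var(D_2) + 2·(1)·(-3)·Cov(D_1,D_2)
= 1·1 + 9·0.16 + -6·0.25 = 0.94

0.940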